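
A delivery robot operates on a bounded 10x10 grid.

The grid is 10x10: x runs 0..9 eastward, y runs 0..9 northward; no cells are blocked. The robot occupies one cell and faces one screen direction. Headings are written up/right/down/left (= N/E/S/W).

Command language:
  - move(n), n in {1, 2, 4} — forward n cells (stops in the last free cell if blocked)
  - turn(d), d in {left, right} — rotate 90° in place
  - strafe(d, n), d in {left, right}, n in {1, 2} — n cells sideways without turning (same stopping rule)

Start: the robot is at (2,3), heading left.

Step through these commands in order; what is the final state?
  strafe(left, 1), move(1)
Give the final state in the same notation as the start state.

at (1,2), heading left

begin: at (2,3), heading left
[1] after strafe(left, 1): at (2,2), heading left
[2] after move(1): at (1,2), heading left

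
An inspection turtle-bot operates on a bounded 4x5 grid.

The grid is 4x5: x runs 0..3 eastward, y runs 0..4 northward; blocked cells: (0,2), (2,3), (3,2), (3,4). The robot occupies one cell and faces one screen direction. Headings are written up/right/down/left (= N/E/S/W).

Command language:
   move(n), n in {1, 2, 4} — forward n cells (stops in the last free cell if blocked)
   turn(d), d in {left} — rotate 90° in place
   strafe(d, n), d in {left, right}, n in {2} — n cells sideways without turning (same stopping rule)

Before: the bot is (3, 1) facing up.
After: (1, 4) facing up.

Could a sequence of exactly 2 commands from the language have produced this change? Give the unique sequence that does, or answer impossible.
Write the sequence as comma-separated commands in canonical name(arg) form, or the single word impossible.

strafe(left, 2), move(4)

key: heading stays N — no command in the sequence turns
from: (3, 1) facing up
step 1 (strafe(left, 2)): (1, 1) facing up
step 2 (move(4)): (1, 4) facing up
all 36 alternatives checked — unique.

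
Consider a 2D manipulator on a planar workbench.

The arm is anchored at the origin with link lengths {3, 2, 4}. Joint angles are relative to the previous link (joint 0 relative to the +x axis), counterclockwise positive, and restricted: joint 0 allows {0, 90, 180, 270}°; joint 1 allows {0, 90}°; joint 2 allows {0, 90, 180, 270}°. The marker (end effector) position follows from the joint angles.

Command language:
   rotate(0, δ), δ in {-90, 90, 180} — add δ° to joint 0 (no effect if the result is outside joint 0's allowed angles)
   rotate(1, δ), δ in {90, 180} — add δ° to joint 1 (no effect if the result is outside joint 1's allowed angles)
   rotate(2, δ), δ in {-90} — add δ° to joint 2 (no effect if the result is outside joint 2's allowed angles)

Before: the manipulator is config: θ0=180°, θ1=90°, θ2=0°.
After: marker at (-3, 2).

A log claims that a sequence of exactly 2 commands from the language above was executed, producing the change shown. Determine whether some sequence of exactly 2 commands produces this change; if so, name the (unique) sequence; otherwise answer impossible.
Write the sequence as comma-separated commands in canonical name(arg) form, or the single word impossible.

begin: config: θ0=180°, θ1=90°, θ2=0°
[1] after rotate(2, -90): config: θ0=180°, θ1=90°, θ2=270°
[2] after rotate(2, -90): config: θ0=180°, θ1=90°, θ2=180°
no other 2-command option fits: unique.

rotate(2, -90), rotate(2, -90)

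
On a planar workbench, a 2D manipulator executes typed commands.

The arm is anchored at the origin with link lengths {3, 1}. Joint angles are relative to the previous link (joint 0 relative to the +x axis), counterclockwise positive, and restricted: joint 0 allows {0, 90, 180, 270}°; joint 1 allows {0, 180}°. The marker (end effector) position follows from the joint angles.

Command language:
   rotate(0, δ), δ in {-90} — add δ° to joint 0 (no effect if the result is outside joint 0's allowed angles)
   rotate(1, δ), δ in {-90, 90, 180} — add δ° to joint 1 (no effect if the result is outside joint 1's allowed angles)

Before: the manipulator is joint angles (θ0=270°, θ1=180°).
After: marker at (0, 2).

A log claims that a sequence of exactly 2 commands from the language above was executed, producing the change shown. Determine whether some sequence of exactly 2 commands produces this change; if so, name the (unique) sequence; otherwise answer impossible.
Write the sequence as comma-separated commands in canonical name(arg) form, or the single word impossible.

t0: joint angles (θ0=270°, θ1=180°)
step 1 (rotate(0, -90)): joint angles (θ0=180°, θ1=180°)
step 2 (rotate(0, -90)): joint angles (θ0=90°, θ1=180°)
no rival 2-sequence matches.

rotate(0, -90), rotate(0, -90)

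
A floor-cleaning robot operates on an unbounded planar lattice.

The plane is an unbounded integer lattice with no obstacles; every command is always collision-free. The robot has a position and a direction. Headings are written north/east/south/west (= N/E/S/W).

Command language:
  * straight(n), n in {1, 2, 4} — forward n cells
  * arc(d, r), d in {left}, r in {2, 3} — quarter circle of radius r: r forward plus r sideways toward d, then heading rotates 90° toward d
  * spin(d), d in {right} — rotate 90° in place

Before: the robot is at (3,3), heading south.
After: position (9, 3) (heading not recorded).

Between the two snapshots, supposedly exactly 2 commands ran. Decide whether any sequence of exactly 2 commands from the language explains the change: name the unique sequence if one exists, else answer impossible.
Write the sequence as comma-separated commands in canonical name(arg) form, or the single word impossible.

arc(left, 3), arc(left, 3)

initial: at (3,3), heading south
step 1 (arc(left, 3)): at (6,0), heading east
step 2 (arc(left, 3)): at (9,3), heading north
uniquely the one of 36 2-step routes that fits.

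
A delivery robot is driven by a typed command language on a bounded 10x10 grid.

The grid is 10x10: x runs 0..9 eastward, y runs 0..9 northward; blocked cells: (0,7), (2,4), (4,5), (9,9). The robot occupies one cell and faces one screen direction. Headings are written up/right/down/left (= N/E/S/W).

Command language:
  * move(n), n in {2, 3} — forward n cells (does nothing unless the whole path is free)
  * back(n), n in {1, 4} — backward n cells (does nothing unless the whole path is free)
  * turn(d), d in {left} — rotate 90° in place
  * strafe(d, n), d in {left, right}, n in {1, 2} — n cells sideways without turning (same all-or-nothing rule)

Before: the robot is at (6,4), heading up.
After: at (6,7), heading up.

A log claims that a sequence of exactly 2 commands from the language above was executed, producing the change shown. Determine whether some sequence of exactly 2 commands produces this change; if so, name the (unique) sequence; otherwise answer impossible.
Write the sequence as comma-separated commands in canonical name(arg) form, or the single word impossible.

key: the second move(3) would leave the grid, so it does nothing
initial: at (6,4), heading up
step 1 (move(3)): at (6,7), heading up
step 2 (move(3)): at (6,7), heading up
uniquely the one of 81 2-step routes that fits.

move(3), move(3)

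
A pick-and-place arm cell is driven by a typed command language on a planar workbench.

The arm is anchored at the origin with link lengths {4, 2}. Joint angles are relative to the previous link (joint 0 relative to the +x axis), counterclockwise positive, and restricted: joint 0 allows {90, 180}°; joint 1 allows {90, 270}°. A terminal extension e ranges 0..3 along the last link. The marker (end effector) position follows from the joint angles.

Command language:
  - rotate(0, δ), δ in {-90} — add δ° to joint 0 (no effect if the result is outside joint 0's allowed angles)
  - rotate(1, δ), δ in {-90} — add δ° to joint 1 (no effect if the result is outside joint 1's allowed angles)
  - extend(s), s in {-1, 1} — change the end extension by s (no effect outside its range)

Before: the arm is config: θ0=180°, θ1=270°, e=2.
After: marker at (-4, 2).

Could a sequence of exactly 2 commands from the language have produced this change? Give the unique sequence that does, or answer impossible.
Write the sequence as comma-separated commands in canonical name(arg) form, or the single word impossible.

extend(-1), extend(-1)

initial: config: θ0=180°, θ1=270°, e=2
[1] after extend(-1): config: θ0=180°, θ1=270°, e=1
[2] after extend(-1): config: θ0=180°, θ1=270°, e=0
uniquely the one of 16 2-step routes that fits.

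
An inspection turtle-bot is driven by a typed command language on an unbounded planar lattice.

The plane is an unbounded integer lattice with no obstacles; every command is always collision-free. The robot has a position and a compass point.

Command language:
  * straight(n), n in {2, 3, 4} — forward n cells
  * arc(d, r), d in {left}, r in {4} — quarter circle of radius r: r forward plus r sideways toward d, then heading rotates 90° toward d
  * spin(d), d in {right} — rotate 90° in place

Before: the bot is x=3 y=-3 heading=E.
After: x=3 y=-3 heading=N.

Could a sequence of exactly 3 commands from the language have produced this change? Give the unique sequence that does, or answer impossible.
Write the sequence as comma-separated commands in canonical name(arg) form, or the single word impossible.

key: parked at (3,-3) the whole time — nothing moves the robot
t0: x=3 y=-3 heading=E
[1] after spin(right): x=3 y=-3 heading=S
[2] after spin(right): x=3 y=-3 heading=W
[3] after spin(right): x=3 y=-3 heading=N
all 125 alternatives checked — unique.

spin(right), spin(right), spin(right)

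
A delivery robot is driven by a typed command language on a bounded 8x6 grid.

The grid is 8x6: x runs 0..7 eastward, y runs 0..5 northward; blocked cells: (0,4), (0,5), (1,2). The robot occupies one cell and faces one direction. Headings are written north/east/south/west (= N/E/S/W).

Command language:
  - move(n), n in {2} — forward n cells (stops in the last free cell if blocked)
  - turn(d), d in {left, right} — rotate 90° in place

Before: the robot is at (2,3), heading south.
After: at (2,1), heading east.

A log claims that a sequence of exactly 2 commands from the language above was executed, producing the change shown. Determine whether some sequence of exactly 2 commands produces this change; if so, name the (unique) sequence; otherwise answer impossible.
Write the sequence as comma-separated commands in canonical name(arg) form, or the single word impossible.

move(2), turn(left)

key: order matters: swapping move(2) and turn(left) lands elsewhere
from: at (2,3), heading south
[1] after move(2): at (2,1), heading south
[2] after turn(left): at (2,1), heading east
no rival 2-sequence matches.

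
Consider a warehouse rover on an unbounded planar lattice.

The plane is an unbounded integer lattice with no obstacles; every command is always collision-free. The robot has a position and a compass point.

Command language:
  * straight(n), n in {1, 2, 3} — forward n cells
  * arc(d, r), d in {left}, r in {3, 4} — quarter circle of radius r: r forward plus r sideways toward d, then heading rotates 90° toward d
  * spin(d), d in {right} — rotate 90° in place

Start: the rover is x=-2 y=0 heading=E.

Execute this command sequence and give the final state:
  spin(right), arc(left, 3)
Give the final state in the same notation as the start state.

x=1 y=-3 heading=E

initial: x=-2 y=0 heading=E
1. spin(right) → x=-2 y=0 heading=S
2. arc(left, 3) → x=1 y=-3 heading=E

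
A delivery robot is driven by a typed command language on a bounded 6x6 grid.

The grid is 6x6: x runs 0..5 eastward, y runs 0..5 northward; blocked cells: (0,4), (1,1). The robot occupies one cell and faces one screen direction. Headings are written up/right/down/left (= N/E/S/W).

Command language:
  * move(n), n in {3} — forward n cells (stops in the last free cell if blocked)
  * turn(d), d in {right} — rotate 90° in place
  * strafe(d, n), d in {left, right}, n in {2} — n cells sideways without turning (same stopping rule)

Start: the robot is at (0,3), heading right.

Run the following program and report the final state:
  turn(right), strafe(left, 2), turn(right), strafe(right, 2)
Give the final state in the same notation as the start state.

from: at (0,3), heading right
[1] after turn(right): at (0,3), heading down
[2] after strafe(left, 2): at (2,3), heading down
[3] after turn(right): at (2,3), heading left
[4] after strafe(right, 2): at (2,5), heading left

at (2,5), heading left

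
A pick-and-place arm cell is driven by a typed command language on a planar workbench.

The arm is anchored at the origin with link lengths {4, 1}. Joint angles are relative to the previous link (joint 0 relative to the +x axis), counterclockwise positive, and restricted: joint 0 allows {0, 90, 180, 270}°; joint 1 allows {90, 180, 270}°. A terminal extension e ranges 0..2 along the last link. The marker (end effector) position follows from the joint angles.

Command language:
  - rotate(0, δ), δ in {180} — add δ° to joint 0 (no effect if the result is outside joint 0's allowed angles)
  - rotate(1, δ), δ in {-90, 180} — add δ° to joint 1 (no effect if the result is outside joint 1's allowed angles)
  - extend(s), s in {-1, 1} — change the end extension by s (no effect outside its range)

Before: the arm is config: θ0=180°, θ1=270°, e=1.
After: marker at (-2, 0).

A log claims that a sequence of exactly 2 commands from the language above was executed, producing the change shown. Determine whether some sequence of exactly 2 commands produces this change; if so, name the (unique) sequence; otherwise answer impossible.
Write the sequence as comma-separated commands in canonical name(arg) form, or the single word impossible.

key: running rotate(1, 180) before rotate(1, -90) would end elsewhere — order is forced
begin: config: θ0=180°, θ1=270°, e=1
t=1 rotate(1, -90) ⇒ config: θ0=180°, θ1=180°, e=1
t=2 rotate(1, 180) ⇒ config: θ0=180°, θ1=180°, e=1
all 25 alternatives checked — unique.

rotate(1, -90), rotate(1, 180)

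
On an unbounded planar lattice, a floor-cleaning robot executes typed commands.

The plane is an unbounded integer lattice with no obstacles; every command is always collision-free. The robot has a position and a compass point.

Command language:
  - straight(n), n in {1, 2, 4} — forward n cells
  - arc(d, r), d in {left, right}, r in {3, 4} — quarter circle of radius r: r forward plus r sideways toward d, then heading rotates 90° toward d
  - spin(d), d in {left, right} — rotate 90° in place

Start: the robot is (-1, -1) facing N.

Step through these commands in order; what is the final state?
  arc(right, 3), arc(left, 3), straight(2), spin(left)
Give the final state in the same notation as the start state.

begin: (-1, -1) facing N
1. arc(right, 3) → (2, 2) facing E
2. arc(left, 3) → (5, 5) facing N
3. straight(2) → (5, 7) facing N
4. spin(left) → (5, 7) facing W

(5, 7) facing W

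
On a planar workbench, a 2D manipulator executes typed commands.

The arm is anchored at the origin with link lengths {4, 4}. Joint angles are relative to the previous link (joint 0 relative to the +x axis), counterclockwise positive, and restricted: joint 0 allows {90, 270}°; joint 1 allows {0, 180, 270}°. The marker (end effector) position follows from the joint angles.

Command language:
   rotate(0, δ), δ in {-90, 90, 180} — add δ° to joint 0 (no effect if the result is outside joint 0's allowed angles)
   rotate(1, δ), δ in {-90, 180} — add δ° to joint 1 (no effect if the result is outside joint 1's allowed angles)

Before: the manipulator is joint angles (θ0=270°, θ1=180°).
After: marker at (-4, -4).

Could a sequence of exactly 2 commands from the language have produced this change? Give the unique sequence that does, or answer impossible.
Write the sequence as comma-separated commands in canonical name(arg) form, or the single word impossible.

rotate(1, 180), rotate(1, -90)

key: running rotate(1, -90) before rotate(1, 180) would end elsewhere — order is forced
start: joint angles (θ0=270°, θ1=180°)
step 1 (rotate(1, 180)): joint angles (θ0=270°, θ1=0°)
step 2 (rotate(1, -90)): joint angles (θ0=270°, θ1=270°)
no rival 2-sequence matches.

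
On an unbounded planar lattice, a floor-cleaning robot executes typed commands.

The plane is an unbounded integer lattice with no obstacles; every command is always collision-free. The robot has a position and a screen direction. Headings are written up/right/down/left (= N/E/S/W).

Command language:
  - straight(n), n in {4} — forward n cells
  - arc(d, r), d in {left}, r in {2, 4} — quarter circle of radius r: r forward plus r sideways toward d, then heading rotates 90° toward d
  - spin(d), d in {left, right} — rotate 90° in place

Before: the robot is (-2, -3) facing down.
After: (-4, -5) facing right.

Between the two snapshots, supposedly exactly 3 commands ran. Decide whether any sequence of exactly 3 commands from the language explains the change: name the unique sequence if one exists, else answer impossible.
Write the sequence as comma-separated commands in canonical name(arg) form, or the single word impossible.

key: running spin(left) before spin(right) would end elsewhere — order is forced
t0: (-2, -3) facing down
t=1 spin(right) ⇒ (-2, -3) facing left
t=2 arc(left, 2) ⇒ (-4, -5) facing down
t=3 spin(left) ⇒ (-4, -5) facing right
uniquely the one of 125 3-step routes that fits.

spin(right), arc(left, 2), spin(left)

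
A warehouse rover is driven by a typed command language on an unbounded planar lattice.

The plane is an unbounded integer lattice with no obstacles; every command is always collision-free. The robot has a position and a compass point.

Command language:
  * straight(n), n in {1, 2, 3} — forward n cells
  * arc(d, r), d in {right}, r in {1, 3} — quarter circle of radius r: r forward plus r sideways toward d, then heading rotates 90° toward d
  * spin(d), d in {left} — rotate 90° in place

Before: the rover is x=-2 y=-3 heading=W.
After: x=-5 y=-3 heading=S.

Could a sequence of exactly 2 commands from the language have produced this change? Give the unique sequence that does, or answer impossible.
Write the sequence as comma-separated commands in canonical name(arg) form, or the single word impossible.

straight(3), spin(left)

key: order matters: swapping straight(3) and spin(left) lands elsewhere
from: x=-2 y=-3 heading=W
1. straight(3) → x=-5 y=-3 heading=W
2. spin(left) → x=-5 y=-3 heading=S
no rival 2-sequence matches.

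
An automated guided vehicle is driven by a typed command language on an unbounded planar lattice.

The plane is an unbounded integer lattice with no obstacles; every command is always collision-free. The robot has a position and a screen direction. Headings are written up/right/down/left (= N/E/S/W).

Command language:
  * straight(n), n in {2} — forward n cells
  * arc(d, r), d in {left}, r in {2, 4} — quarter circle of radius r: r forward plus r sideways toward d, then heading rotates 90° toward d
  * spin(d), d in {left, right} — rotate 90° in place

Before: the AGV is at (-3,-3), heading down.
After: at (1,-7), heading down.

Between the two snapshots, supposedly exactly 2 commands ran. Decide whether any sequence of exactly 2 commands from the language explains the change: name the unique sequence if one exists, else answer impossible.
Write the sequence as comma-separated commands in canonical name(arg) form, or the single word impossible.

key: heading stays S — rotations cancel among the 2 commands
t0: at (-3,-3), heading down
1. arc(left, 4) → at (1,-7), heading right
2. spin(right) → at (1,-7), heading down
all 25 alternatives checked — unique.

arc(left, 4), spin(right)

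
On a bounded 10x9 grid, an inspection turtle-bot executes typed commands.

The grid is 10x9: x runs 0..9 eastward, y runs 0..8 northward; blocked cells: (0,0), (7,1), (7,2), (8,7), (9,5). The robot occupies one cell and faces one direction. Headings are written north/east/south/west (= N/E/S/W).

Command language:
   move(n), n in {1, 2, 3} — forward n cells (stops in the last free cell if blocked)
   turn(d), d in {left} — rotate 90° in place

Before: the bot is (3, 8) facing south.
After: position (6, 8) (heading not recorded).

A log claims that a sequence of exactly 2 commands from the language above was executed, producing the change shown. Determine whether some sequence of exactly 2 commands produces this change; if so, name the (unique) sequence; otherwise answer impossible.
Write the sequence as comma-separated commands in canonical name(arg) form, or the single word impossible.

key: order matters: swapping turn(left) and move(3) lands elsewhere
initial: (3, 8) facing south
[1] after turn(left): (3, 8) facing east
[2] after move(3): (6, 8) facing east
all 16 alternatives checked — unique.

turn(left), move(3)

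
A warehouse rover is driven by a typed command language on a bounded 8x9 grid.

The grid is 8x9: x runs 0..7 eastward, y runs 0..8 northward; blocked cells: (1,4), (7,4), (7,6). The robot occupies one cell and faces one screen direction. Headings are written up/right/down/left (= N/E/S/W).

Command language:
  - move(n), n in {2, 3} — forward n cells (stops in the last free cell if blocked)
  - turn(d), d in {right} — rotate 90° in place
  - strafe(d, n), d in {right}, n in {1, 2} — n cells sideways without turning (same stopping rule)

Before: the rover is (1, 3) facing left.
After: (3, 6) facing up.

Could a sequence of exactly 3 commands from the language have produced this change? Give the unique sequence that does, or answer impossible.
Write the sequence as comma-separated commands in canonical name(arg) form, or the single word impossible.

turn(right), strafe(right, 2), move(3)

key: position moved to (3,6) AND the heading swung to N — translation plus rotation needed
begin: (1, 3) facing left
[1] after turn(right): (1, 3) facing up
[2] after strafe(right, 2): (3, 3) facing up
[3] after move(3): (3, 6) facing up
no other 3-command option fits: unique.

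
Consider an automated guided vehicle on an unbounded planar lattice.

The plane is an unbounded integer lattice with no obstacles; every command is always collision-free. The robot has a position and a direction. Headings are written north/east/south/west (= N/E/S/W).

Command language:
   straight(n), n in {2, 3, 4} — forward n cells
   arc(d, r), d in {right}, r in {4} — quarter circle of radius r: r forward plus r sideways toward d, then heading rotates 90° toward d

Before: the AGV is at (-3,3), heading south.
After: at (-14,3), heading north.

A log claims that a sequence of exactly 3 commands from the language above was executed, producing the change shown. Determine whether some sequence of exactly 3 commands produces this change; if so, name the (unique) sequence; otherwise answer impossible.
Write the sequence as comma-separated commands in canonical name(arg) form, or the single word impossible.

key: cell and facing (now N) both changed — the 3 commands mix motion and turning
from: at (-3,3), heading south
t=1 arc(right, 4) ⇒ at (-7,-1), heading west
t=2 straight(3) ⇒ at (-10,-1), heading west
t=3 arc(right, 4) ⇒ at (-14,3), heading north
uniquely the one of 64 3-step routes that fits.

arc(right, 4), straight(3), arc(right, 4)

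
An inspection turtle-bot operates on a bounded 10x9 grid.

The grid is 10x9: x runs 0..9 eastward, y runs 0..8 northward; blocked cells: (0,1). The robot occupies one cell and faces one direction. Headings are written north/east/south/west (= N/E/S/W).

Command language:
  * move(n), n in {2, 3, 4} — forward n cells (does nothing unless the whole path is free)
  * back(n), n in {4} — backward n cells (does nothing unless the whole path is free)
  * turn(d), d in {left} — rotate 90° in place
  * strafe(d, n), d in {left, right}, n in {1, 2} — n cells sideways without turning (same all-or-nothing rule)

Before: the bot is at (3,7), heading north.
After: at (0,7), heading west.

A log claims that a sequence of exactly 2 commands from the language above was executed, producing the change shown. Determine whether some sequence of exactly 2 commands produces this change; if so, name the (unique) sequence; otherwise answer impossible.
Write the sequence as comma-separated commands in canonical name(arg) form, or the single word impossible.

key: cell and facing (now W) both changed — the 2 commands mix motion and turning
from: at (3,7), heading north
[1] after turn(left): at (3,7), heading west
[2] after move(3): at (0,7), heading west
no rival 2-sequence matches.

turn(left), move(3)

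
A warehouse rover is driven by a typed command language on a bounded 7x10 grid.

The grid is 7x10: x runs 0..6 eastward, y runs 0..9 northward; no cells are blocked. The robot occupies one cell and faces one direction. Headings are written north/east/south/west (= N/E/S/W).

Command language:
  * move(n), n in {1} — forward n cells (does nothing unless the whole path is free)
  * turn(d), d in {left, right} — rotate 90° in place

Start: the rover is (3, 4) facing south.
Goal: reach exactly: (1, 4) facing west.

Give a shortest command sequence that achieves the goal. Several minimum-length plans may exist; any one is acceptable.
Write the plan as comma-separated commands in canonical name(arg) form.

begin: (3, 4) facing south
[1] after turn(right): (3, 4) facing west
[2] after move(1): (2, 4) facing west
[3] after move(1): (1, 4) facing west
nothing shorter than 3 reaches the goal.

turn(right), move(1), move(1)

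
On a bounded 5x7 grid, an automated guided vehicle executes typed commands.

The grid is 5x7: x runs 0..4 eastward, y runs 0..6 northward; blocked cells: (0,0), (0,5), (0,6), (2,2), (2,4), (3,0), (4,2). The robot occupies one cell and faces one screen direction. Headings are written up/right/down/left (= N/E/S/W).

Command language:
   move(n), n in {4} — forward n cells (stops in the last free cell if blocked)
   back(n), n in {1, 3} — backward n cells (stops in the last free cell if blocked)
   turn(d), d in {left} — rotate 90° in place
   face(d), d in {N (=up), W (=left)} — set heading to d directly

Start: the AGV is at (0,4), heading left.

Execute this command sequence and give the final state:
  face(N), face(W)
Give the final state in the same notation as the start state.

from: at (0,4), heading left
[1] after face(N): at (0,4), heading up
[2] after face(W): at (0,4), heading left

at (0,4), heading left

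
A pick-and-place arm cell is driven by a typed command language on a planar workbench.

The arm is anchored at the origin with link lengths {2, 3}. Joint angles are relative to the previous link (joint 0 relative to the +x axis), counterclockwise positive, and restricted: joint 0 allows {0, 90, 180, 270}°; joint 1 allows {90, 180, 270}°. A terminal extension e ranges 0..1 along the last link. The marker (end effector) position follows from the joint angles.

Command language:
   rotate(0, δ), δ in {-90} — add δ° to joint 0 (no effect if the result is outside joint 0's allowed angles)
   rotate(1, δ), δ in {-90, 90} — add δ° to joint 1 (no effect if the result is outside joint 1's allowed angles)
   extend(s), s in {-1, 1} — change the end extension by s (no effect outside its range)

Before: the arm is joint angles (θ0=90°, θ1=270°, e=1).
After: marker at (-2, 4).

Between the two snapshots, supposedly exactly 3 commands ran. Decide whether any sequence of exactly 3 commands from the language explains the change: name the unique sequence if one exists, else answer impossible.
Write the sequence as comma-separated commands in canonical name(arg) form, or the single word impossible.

rotate(0, -90), rotate(0, -90), rotate(0, -90)

initial: joint angles (θ0=90°, θ1=270°, e=1)
t=1 rotate(0, -90) ⇒ joint angles (θ0=0°, θ1=270°, e=1)
t=2 rotate(0, -90) ⇒ joint angles (θ0=270°, θ1=270°, e=1)
t=3 rotate(0, -90) ⇒ joint angles (θ0=180°, θ1=270°, e=1)
no rival 3-sequence matches.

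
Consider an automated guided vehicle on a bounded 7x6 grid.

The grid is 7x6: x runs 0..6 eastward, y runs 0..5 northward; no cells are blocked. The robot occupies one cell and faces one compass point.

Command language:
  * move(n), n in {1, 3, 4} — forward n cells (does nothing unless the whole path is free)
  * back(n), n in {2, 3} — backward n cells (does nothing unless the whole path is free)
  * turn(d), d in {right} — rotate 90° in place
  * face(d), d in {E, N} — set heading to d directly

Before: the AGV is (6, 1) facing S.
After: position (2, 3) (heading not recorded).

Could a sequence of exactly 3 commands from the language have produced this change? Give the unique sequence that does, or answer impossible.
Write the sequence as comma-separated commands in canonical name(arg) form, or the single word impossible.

back(2), turn(right), move(4)

key: running move(4) before back(2) would end elsewhere — order is forced
initial: (6, 1) facing S
[1] after back(2): (6, 3) facing S
[2] after turn(right): (6, 3) facing W
[3] after move(4): (2, 3) facing W
no other 3-command option fits: unique.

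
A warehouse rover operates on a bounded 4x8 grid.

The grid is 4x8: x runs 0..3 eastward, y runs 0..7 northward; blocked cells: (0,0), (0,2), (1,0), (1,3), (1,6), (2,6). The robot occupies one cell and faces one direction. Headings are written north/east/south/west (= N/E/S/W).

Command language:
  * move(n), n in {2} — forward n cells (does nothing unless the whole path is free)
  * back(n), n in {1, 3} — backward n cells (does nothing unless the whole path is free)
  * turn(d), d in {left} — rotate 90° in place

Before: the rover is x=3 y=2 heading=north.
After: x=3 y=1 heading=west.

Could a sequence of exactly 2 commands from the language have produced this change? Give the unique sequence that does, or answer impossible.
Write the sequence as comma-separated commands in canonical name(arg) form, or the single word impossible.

back(1), turn(left)

key: order matters: swapping back(1) and turn(left) lands elsewhere
t0: x=3 y=2 heading=north
1. back(1) → x=3 y=1 heading=north
2. turn(left) → x=3 y=1 heading=west
no other 2-command option fits: unique.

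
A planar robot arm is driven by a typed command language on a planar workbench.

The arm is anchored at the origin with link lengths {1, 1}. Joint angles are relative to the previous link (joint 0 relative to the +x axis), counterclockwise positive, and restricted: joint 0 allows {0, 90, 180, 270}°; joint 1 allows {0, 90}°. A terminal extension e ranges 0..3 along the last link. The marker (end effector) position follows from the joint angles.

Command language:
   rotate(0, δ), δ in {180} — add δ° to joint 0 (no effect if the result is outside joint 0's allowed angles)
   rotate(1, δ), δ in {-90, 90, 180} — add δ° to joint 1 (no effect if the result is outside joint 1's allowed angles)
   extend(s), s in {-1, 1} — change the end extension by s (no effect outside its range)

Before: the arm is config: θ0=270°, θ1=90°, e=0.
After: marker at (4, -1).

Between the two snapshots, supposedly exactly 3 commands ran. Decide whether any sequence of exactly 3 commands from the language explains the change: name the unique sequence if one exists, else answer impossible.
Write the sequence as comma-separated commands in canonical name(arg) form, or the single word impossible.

start: config: θ0=270°, θ1=90°, e=0
1. extend(1) → config: θ0=270°, θ1=90°, e=1
2. extend(1) → config: θ0=270°, θ1=90°, e=2
3. extend(1) → config: θ0=270°, θ1=90°, e=3
uniquely the one of 216 3-step routes that fits.

extend(1), extend(1), extend(1)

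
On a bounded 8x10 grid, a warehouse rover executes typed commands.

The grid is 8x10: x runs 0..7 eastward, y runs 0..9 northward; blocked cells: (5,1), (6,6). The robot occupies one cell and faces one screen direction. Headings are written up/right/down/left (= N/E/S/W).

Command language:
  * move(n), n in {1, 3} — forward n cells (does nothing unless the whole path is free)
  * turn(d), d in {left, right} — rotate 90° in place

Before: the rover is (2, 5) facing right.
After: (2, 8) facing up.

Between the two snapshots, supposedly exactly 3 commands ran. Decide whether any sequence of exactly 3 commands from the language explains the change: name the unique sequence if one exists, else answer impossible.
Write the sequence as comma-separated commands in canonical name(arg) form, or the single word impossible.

key: the second move(3) would leave the grid, so it does nothing
initial: (2, 5) facing right
step 1 (turn(left)): (2, 5) facing up
step 2 (move(3)): (2, 8) facing up
step 3 (move(3)): (2, 8) facing up
all 64 alternatives checked — unique.

turn(left), move(3), move(3)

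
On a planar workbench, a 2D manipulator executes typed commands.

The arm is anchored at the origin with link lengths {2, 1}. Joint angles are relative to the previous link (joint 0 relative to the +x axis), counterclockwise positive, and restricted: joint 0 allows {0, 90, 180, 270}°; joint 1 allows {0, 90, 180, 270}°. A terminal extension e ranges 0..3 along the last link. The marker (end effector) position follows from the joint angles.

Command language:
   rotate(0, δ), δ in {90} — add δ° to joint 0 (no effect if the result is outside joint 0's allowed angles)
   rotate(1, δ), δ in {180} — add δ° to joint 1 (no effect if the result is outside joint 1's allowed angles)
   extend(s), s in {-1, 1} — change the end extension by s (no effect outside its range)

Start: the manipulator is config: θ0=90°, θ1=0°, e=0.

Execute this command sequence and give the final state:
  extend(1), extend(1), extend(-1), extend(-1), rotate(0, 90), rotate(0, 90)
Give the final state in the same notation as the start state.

begin: config: θ0=90°, θ1=0°, e=0
step 1 (extend(1)): config: θ0=90°, θ1=0°, e=1
step 2 (extend(1)): config: θ0=90°, θ1=0°, e=2
step 3 (extend(-1)): config: θ0=90°, θ1=0°, e=1
step 4 (extend(-1)): config: θ0=90°, θ1=0°, e=0
step 5 (rotate(0, 90)): config: θ0=180°, θ1=0°, e=0
step 6 (rotate(0, 90)): config: θ0=270°, θ1=0°, e=0

config: θ0=270°, θ1=0°, e=0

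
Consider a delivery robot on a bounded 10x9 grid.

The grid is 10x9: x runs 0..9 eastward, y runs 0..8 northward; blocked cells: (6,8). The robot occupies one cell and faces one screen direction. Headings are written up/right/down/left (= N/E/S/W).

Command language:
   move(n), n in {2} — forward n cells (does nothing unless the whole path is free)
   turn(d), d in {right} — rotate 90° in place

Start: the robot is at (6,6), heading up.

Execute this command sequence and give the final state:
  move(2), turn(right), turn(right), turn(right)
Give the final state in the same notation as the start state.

from: at (6,6), heading up
t=1 move(2) ⇒ at (6,6), heading up
t=2 turn(right) ⇒ at (6,6), heading right
t=3 turn(right) ⇒ at (6,6), heading down
t=4 turn(right) ⇒ at (6,6), heading left

at (6,6), heading left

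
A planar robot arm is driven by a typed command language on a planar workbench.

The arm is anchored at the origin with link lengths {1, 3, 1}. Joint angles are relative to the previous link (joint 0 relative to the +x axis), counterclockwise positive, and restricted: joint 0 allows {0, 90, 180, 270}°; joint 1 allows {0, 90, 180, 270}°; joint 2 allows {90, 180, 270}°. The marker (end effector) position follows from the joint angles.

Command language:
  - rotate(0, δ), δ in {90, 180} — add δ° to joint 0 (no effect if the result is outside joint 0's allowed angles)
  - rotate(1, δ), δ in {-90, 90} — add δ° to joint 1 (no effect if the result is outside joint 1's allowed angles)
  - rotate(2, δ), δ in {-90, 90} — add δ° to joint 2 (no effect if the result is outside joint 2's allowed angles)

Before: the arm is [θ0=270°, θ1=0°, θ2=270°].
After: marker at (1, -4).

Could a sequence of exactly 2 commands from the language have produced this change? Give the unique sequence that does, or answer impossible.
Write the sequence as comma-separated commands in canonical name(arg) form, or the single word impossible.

from: [θ0=270°, θ1=0°, θ2=270°]
step 1 (rotate(2, -90)): [θ0=270°, θ1=0°, θ2=180°]
step 2 (rotate(2, -90)): [θ0=270°, θ1=0°, θ2=90°]
uniquely the one of 36 2-step routes that fits.

rotate(2, -90), rotate(2, -90)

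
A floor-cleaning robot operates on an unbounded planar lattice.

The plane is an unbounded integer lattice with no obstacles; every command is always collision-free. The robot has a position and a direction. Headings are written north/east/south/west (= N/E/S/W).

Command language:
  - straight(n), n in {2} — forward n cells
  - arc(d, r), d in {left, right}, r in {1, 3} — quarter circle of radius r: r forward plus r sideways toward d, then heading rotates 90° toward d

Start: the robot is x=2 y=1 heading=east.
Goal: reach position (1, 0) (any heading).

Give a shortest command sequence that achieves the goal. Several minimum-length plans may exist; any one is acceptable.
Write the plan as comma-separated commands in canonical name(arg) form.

arc(right, 3), arc(right, 1), arc(right, 3)

initial: x=2 y=1 heading=east
1. arc(right, 3) → x=5 y=-2 heading=south
2. arc(right, 1) → x=4 y=-3 heading=west
3. arc(right, 3) → x=1 y=0 heading=north
shorter routes all fall short; 3 is best.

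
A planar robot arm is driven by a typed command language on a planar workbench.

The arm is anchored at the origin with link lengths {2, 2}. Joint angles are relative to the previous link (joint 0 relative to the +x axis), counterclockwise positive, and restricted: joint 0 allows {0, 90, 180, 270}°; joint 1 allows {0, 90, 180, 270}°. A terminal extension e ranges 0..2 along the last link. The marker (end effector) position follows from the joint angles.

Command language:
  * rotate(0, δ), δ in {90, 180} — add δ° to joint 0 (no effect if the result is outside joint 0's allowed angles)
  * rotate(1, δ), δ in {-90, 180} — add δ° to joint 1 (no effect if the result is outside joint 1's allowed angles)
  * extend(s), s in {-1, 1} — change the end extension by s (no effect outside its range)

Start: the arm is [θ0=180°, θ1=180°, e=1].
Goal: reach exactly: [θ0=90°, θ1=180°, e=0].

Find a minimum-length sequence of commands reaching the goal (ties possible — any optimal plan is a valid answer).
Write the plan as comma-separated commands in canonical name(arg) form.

rotate(0, 180), rotate(0, 90), extend(-1)

start: [θ0=180°, θ1=180°, e=1]
1. rotate(0, 180) → [θ0=0°, θ1=180°, e=1]
2. rotate(0, 90) → [θ0=90°, θ1=180°, e=1]
3. extend(-1) → [θ0=90°, θ1=180°, e=0]
shorter routes all fall short; 3 is best.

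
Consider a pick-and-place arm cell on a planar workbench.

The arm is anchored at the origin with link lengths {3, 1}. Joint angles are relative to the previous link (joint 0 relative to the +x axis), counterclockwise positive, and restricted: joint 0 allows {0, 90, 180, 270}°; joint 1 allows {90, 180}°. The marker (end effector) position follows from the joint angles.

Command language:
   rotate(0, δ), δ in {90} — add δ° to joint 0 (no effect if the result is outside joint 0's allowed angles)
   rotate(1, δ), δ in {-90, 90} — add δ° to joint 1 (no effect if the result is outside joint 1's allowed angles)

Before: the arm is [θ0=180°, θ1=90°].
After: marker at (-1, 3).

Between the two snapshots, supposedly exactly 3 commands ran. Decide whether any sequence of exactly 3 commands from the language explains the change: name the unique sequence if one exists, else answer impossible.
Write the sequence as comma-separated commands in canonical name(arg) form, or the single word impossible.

start: [θ0=180°, θ1=90°]
1. rotate(0, 90) → [θ0=270°, θ1=90°]
2. rotate(0, 90) → [θ0=0°, θ1=90°]
3. rotate(0, 90) → [θ0=90°, θ1=90°]
all 27 alternatives checked — unique.

rotate(0, 90), rotate(0, 90), rotate(0, 90)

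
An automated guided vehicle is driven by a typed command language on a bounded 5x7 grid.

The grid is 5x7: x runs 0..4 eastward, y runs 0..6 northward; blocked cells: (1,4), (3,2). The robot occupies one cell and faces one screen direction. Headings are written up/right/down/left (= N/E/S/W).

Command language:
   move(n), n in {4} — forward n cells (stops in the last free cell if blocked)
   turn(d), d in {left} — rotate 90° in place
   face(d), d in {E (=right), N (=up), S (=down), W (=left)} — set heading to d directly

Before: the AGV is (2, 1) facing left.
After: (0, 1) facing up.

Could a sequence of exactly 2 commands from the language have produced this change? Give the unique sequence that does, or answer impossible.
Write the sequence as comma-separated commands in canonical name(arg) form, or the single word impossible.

key: order matters: swapping move(4) and face(N) lands elsewhere
t0: (2, 1) facing left
1. move(4) → (0, 1) facing left
2. face(N) → (0, 1) facing up
no rival 2-sequence matches.

move(4), face(N)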